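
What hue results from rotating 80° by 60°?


New hue = (H + rotation) mod 360
New hue = (80 + 60) mod 360
= 140 mod 360
= 140°


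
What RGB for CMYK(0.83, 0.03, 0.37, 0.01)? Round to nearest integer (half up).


R = 255 × (1-C) × (1-K) = 255 × 0.17 × 0.99 = 42.9165 → 43
G = 255 × (1-M) × (1-K) = 255 × 0.97 × 0.99 = 244.8765 → 245
B = 255 × (1-Y) × (1-K) = 255 × 0.63 × 0.99 = 159.0435 → 159
= RGB(43, 245, 159)


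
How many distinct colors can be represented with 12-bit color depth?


Colors = 2^bits = 2^12
= 4,096 colors


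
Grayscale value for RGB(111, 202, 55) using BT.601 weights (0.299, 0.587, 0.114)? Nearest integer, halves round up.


Gray = 0.299×R + 0.587×G + 0.114×B
Gray = 0.299×111 + 0.587×202 + 0.114×55
Gray = 33.189 + 118.574 + 6.270
Gray = 158.033 → round half up → 158
Gray = 158


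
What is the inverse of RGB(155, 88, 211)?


Invert: (255-R, 255-G, 255-B)
R: 255-155 = 100
G: 255-88 = 167
B: 255-211 = 44
= RGB(100, 167, 44)


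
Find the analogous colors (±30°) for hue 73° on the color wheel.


Base hue: 73°
Left analog: (73 - 30) mod 360 = 43°
Right analog: (73 + 30) mod 360 = 103°
Analogous hues = 43° and 103°


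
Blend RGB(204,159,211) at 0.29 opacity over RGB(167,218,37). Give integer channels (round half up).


C = α×F + (1-α)×B, with 1-α = 0.71
R: 0.29×204 + 0.71×167 = 59.16 + 118.57 = 177.73 → 178
G: 0.29×159 + 0.71×218 = 46.11 + 154.78 = 200.89 → 201
B: 0.29×211 + 0.71×37 = 61.19 + 26.27 = 87.46 → 87
= RGB(178, 201, 87)


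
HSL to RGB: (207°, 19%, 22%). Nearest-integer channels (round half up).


H=207°, S=0.19, L=0.22
C = (1-|2L-1|)×S = (1-|-0.56|)×0.19 = 0.0836
H' = H/60 = 207/60 ≈ 3.4500; X = C×(1-|H' mod 2 - 1|) = 0.04598
m = L - C/2 = 0.22 - 0.0418 = 0.1782
Sector ⌊H'⌋ = 3 → (R',G',B') = (0.0, 0.04598, 0.0836)
RGB = ((R'+m)×255, (G'+m)×255, (B'+m)×255) = (45.441, 57.1659, 66.759)
Round half up → RGB(45, 57, 67)


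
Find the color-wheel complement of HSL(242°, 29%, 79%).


Complement = opposite side of color wheel = hue + 180°
H' = (242 + 180) mod 360 = 62°
S and L unchanged.
= HSL(62°, 29%, 79%)


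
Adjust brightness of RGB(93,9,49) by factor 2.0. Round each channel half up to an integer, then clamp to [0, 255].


Multiply each channel by 2.0, round half up, clamp to [0, 255]
R: 93×2.0 = 186
G: 9×2.0 = 18
B: 49×2.0 = 98
= RGB(186, 18, 98)


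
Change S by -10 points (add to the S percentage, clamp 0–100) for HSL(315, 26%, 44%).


Original S = 26%
Adjustment = -10 percentage points
New S = 26 + (-10) = 16
Clamp to [0, 100] → 16
= HSL(315°, 16%, 44%)


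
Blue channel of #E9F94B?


Color: #E9F94B
R = E9 = 233
G = F9 = 249
B = 4B = 75
Blue = 75


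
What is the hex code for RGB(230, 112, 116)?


R = 230 → E6 (hex)
G = 112 → 70 (hex)
B = 116 → 74 (hex)
Hex = #E67074


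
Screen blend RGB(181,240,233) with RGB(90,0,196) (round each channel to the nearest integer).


Screen: C = 255 - (255-A)×(255-B)/255, rounded to nearest integer
R: 255 - (255-181)×(255-90)/255 = 255 - 12210/255 ≈ 255 - 47.882 = 207.118 → 207
G: 255 - (255-240)×(255-0)/255 = 255 - 3825/255 ≈ 255 - 15.000 = 240.000 → 240
B: 255 - (255-233)×(255-196)/255 = 255 - 1298/255 ≈ 255 - 5.090 = 249.910 → 250
= RGB(207, 240, 250)


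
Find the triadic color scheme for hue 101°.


Triadic: equally spaced at 120° intervals
H1 = 101°
H2 = (101 + 120) mod 360 = 221°
H3 = (101 + 240) mod 360 = 341°
Triadic = 101°, 221°, 341°


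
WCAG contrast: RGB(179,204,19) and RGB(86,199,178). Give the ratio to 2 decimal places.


Linearize each sRGB channel c=v/255: c/12.92 if c ≤ 0.04045 else ((c+0.055)/1.055)^2.4
L = 0.2126×R_lin + 0.7152×G_lin + 0.0722×B_lin
Color 1 (179,204,19):
  R=179: 179/255≈0.7020 > 0.04045 → ((0.7020+0.055)/1.055)^2.4 ≈ 0.45079
  G=204: 204/255≈0.8000 > 0.04045 → ((0.8000+0.055)/1.055)^2.4 ≈ 0.60383
  B=19: 19/255≈0.0745 > 0.04045 → ((0.0745+0.055)/1.055)^2.4 ≈ 0.00651
  L1 = 0.2126×0.45079 + 0.7152×0.60383 + 0.0722×0.00651 ≈ 0.52816
Color 2 (86,199,178):
  R=86: 86/255≈0.3373 > 0.04045 → ((0.3373+0.055)/1.055)^2.4 ≈ 0.09306
  G=199: 199/255≈0.7804 > 0.04045 → ((0.7804+0.055)/1.055)^2.4 ≈ 0.57112
  B=178: 178/255≈0.6980 > 0.04045 → ((0.6980+0.055)/1.055)^2.4 ≈ 0.44520
  L2 = 0.2126×0.09306 + 0.7152×0.57112 + 0.0722×0.44520 ≈ 0.46040
Lighter = 0.52816, Darker = 0.46040
Ratio = (L_lighter + 0.05) / (L_darker + 0.05)
Ratio = (0.52816 + 0.05) / (0.46040 + 0.05) = 0.57816 / 0.51040 ≈ 1.1328
Ratio ≈ 1.13:1


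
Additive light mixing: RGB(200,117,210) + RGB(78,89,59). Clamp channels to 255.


Additive: each channel = min(255, C₁+C₂)
R: 200+78 = 278 → 255
G: 117+89 = 206 → 206
B: 210+59 = 269 → 255
= RGB(255, 206, 255)


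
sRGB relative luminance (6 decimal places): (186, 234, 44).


Linearize each channel (sRGB transfer function): c = v/255; c_lin = c/12.92 if c ≤ 0.04045, else ((c+0.055)/1.055)^2.4
  R: 186/255 ≈ 0.729412 > 0.04045 → ((0.729412+0.055)/1.055)^2.4 ≈ 0.491021
  G: 234/255 ≈ 0.917647 > 0.04045 → ((0.917647+0.055)/1.055)^2.4 ≈ 0.822786
  B: 44/255 ≈ 0.172549 > 0.04045 → ((0.172549+0.055)/1.055)^2.4 ≈ 0.025187
R_lin = 0.491021, G_lin = 0.822786, B_lin = 0.025187
L = 0.2126×R + 0.7152×G + 0.0722×B
L = 0.2126×0.491021 + 0.7152×0.822786 + 0.0722×0.025187
L ≈ 0.694666


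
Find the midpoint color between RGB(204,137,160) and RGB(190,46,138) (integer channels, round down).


Midpoint: each channel = ⌊(C₁+C₂)/2⌋
R: ⌊(204+190)/2⌋ = 197
G: ⌊(137+46)/2⌋ = 91
B: ⌊(160+138)/2⌋ = 149
= RGB(197, 91, 149)


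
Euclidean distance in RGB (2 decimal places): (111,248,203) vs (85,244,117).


d = √[(R₁-R₂)² + (G₁-G₂)² + (B₁-B₂)²]
d = √[(111-85)² + (248-244)² + (203-117)²]
d = √[676 + 16 + 7396]
d = √8088
d ≈ 89.93


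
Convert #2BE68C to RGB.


2B → 43 (R)
E6 → 230 (G)
8C → 140 (B)
= RGB(43, 230, 140)


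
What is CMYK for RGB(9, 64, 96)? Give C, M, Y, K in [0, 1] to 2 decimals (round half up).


R'=9/255≈0.0353, G'=64/255≈0.2510, B'=96/255≈0.3765
K = 1 - max(R',G',B') = 1 - 96/255 = 159/255 = 0.62352… → 0.62
(1-R'-K)/(1-K) simplifies to (max-R)/max with max = 96:
C = (96-9)/96 = 87/96 = 0.90625 → 0.91
M = (96-64)/96 = 32/96 = 0.33333… → 0.33
Y = (96-96)/96 = 0/96 = 0 → 0.00
= CMYK(0.91, 0.33, 0.00, 0.62)


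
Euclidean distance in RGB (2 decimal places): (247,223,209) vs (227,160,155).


d = √[(R₁-R₂)² + (G₁-G₂)² + (B₁-B₂)²]
d = √[(247-227)² + (223-160)² + (209-155)²]
d = √[400 + 3969 + 2916]
d = √7285
d ≈ 85.35


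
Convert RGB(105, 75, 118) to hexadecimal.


R = 105 → 69 (hex)
G = 75 → 4B (hex)
B = 118 → 76 (hex)
Hex = #694B76


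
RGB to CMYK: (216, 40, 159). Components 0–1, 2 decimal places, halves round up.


R'=216/255≈0.8471, G'=40/255≈0.1569, B'=159/255≈0.6235
K = 1 - max(R',G',B') = 1 - 216/255 = 39/255 = 0.15294… → 0.15
(1-R'-K)/(1-K) simplifies to (max-R)/max with max = 216:
C = (216-216)/216 = 0/216 = 0 → 0.00
M = (216-40)/216 = 176/216 = 0.81481… → 0.81
Y = (216-159)/216 = 57/216 = 0.26388… → 0.26
= CMYK(0.00, 0.81, 0.26, 0.15)


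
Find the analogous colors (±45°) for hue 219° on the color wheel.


Base hue: 219°
Left analog: (219 - 45) mod 360 = 174°
Right analog: (219 + 45) mod 360 = 264°
Analogous hues = 174° and 264°


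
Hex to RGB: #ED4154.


ED → 237 (R)
41 → 65 (G)
54 → 84 (B)
= RGB(237, 65, 84)


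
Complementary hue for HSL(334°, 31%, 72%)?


Complement = opposite side of color wheel = hue + 180°
H' = (334 + 180) mod 360 = 154°
S and L unchanged.
= HSL(154°, 31%, 72%)


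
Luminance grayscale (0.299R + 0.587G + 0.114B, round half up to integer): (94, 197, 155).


Gray = 0.299×R + 0.587×G + 0.114×B
Gray = 0.299×94 + 0.587×197 + 0.114×155
Gray = 28.106 + 115.639 + 17.670
Gray = 161.415 → round half up → 161
Gray = 161


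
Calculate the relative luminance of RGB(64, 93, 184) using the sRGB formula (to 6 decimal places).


Linearize each channel (sRGB transfer function): c = v/255; c_lin = c/12.92 if c ≤ 0.04045, else ((c+0.055)/1.055)^2.4
  R: 64/255 ≈ 0.250980 > 0.04045 → ((0.250980+0.055)/1.055)^2.4 ≈ 0.051269
  G: 93/255 ≈ 0.364706 > 0.04045 → ((0.364706+0.055)/1.055)^2.4 ≈ 0.109462
  B: 184/255 ≈ 0.721569 > 0.04045 → ((0.721569+0.055)/1.055)^2.4 ≈ 0.479320
R_lin = 0.051269, G_lin = 0.109462, B_lin = 0.479320
L = 0.2126×R + 0.7152×G + 0.0722×B
L = 0.2126×0.051269 + 0.7152×0.109462 + 0.0722×0.479320
L ≈ 0.123794


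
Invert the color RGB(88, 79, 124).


Invert: (255-R, 255-G, 255-B)
R: 255-88 = 167
G: 255-79 = 176
B: 255-124 = 131
= RGB(167, 176, 131)


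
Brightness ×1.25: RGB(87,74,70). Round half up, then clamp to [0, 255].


Multiply each channel by 1.25, round half up, clamp to [0, 255]
R: 87×1.25 = 108.75 → round → 109
G: 74×1.25 = 92.5 → round → 93
B: 70×1.25 = 87.5 → round → 88
= RGB(109, 93, 88)


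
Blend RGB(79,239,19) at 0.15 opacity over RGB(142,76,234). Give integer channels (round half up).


C = α×F + (1-α)×B, with 1-α = 0.85
R: 0.15×79 + 0.85×142 = 11.85 + 120.70 = 132.55 → 133
G: 0.15×239 + 0.85×76 = 35.85 + 64.60 = 100.45 → 100
B: 0.15×19 + 0.85×234 = 2.85 + 198.90 = 201.75 → 202
= RGB(133, 100, 202)


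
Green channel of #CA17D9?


Color: #CA17D9
R = CA = 202
G = 17 = 23
B = D9 = 217
Green = 23


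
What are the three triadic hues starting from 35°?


Triadic: equally spaced at 120° intervals
H1 = 35°
H2 = (35 + 120) mod 360 = 155°
H3 = (35 + 240) mod 360 = 275°
Triadic = 35°, 155°, 275°


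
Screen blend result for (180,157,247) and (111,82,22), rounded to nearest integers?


Screen: C = 255 - (255-A)×(255-B)/255, rounded to nearest integer
R: 255 - (255-180)×(255-111)/255 = 255 - 10800/255 ≈ 255 - 42.353 = 212.647 → 213
G: 255 - (255-157)×(255-82)/255 = 255 - 16954/255 ≈ 255 - 66.486 = 188.514 → 189
B: 255 - (255-247)×(255-22)/255 = 255 - 1864/255 ≈ 255 - 7.310 = 247.690 → 248
= RGB(213, 189, 248)


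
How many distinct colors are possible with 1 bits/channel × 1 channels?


Total bits = 1 bits/channel × 1 channels = 1 bits
Distinct colors = 2^1
= 2 colors


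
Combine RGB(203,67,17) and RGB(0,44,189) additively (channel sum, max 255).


Additive: each channel = min(255, C₁+C₂)
R: 203+0 = 203 → 203
G: 67+44 = 111 → 111
B: 17+189 = 206 → 206
= RGB(203, 111, 206)


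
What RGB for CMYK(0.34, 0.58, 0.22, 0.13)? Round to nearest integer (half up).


R = 255 × (1-C) × (1-K) = 255 × 0.66 × 0.87 = 146.421 → 146
G = 255 × (1-M) × (1-K) = 255 × 0.42 × 0.87 = 93.177 → 93
B = 255 × (1-Y) × (1-K) = 255 × 0.78 × 0.87 = 173.043 → 173
= RGB(146, 93, 173)


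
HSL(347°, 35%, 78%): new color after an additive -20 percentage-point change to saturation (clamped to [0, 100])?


Original S = 35%
Adjustment = -20 percentage points
New S = 35 + (-20) = 15
Clamp to [0, 100] → 15
= HSL(347°, 15%, 78%)


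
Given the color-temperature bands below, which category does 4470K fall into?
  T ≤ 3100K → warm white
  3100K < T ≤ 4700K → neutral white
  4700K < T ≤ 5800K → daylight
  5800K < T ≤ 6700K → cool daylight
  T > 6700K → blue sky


Temperature: 4470K
3100K < 4470K ≤ 4700K → neutral white
Classification: neutral white


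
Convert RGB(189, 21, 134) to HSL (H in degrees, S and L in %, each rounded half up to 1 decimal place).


Normalize: R'=189/255≈0.7412, G'=21/255≈0.0824, B'=134/255≈0.5255
Max=189/255, Min=21/255, Δ=Max-Min=168/255
L = (Max+Min)/2 = (189+21)/510 = 210/510 = 0.41176… → L = 41.2%
L ≤ 0.5 → S = Δ/(Max+Min) = 168/(189+21) = 168/210 = 0.8 → S = 80.0%
(the 1/255 factors cancel in S and H, so raw channel differences can be used)
Max is R' → H = 60 × (((G-B)/Δ) mod 6) = 60 × (((21-134)/168) mod 6)
  (-113)/168 = -0.6726…; negative, so add 6 → 5.3273…
  H = 60 × 5.3273… = 319.642…° → H = 319.6°
= HSL(319.6°, 80.0%, 41.2%)


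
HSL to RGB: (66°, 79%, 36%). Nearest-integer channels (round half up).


H=66°, S=0.79, L=0.36
C = (1-|2L-1|)×S = (1-|-0.28|)×0.79 = 0.5688
H' = H/60 = 66/60 ≈ 1.1000; X = C×(1-|H' mod 2 - 1|) = 0.51192
m = L - C/2 = 0.36 - 0.2844 = 0.0756
Sector ⌊H'⌋ = 1 → (R',G',B') = (0.51192, 0.5688, 0.0)
RGB = ((R'+m)×255, (G'+m)×255, (B'+m)×255) = (149.8176, 164.322, 19.278)
Round half up → RGB(150, 164, 19)


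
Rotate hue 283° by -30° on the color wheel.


New hue = (H + rotation) mod 360
New hue = (283 -30) mod 360
= 253 mod 360
= 253°


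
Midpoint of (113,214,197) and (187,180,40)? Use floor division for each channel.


Midpoint: each channel = ⌊(C₁+C₂)/2⌋
R: ⌊(113+187)/2⌋ = 150
G: ⌊(214+180)/2⌋ = 197
B: ⌊(197+40)/2⌋ = 118
= RGB(150, 197, 118)


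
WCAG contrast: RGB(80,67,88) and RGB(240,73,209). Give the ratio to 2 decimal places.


Linearize each sRGB channel c=v/255: c/12.92 if c ≤ 0.04045 else ((c+0.055)/1.055)^2.4
L = 0.2126×R_lin + 0.7152×G_lin + 0.0722×B_lin
Color 1 (80,67,88):
  R=80: 80/255≈0.3137 > 0.04045 → ((0.3137+0.055)/1.055)^2.4 ≈ 0.08022
  G=67: 67/255≈0.2627 > 0.04045 → ((0.2627+0.055)/1.055)^2.4 ≈ 0.05613
  B=88: 88/255≈0.3451 > 0.04045 → ((0.3451+0.055)/1.055)^2.4 ≈ 0.09759
  L1 = 0.2126×0.08022 + 0.7152×0.05613 + 0.0722×0.09759 ≈ 0.06424
Color 2 (240,73,209):
  R=240: 240/255≈0.9412 > 0.04045 → ((0.9412+0.055)/1.055)^2.4 ≈ 0.87137
  G=73: 73/255≈0.2863 > 0.04045 → ((0.2863+0.055)/1.055)^2.4 ≈ 0.06663
  B=209: 209/255≈0.8196 > 0.04045 → ((0.8196+0.055)/1.055)^2.4 ≈ 0.63760
  L2 = 0.2126×0.87137 + 0.7152×0.06663 + 0.0722×0.63760 ≈ 0.27894
Lighter = 0.27894, Darker = 0.06424
Ratio = (L_lighter + 0.05) / (L_darker + 0.05)
Ratio = (0.27894 + 0.05) / (0.06424 + 0.05) = 0.32894 / 0.11424 ≈ 2.8793
Ratio ≈ 2.88:1


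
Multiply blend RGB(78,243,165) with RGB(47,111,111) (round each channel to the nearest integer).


Multiply: C = A×B/255, rounded to nearest integer
R: 78×47/255 = 3666/255 ≈ 14.376 → 14
G: 243×111/255 = 26973/255 ≈ 105.776 → 106
B: 165×111/255 = 18315/255 ≈ 71.824 → 72
= RGB(14, 106, 72)


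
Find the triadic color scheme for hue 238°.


Triadic: equally spaced at 120° intervals
H1 = 238°
H2 = (238 + 120) mod 360 = 358°
H3 = (238 + 240) mod 360 = 118°
Triadic = 238°, 358°, 118°


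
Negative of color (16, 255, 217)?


Invert: (255-R, 255-G, 255-B)
R: 255-16 = 239
G: 255-255 = 0
B: 255-217 = 38
= RGB(239, 0, 38)


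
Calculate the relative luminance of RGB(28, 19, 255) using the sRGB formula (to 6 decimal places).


Linearize each channel (sRGB transfer function): c = v/255; c_lin = c/12.92 if c ≤ 0.04045, else ((c+0.055)/1.055)^2.4
  R: 28/255 ≈ 0.109804 > 0.04045 → ((0.109804+0.055)/1.055)^2.4 ≈ 0.011612
  G: 19/255 ≈ 0.074510 > 0.04045 → ((0.074510+0.055)/1.055)^2.4 ≈ 0.006512
  B: 255/255 ≈ 1.000000 > 0.04045 → ((1.000000+0.055)/1.055)^2.4 ≈ 1.000000
R_lin = 0.011612, G_lin = 0.006512, B_lin = 1.000000
L = 0.2126×R + 0.7152×G + 0.0722×B
L = 0.2126×0.011612 + 0.7152×0.006512 + 0.0722×1.000000
L ≈ 0.079326


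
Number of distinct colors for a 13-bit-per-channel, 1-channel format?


Total bits = 13 bits/channel × 1 channels = 13 bits
Distinct colors = 2^13
= 8,192 colors


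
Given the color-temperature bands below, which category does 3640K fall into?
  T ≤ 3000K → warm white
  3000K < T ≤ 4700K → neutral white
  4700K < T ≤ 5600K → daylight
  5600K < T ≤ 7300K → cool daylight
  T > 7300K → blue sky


Temperature: 3640K
3000K < 3640K ≤ 4700K → neutral white
Classification: neutral white


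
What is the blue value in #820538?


Color: #820538
R = 82 = 130
G = 05 = 5
B = 38 = 56
Blue = 56


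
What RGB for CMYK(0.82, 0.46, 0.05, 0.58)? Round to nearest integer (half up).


R = 255 × (1-C) × (1-K) = 255 × 0.18 × 0.42 = 19.278 → 19
G = 255 × (1-M) × (1-K) = 255 × 0.54 × 0.42 = 57.834 → 58
B = 255 × (1-Y) × (1-K) = 255 × 0.95 × 0.42 = 101.745 → 102
= RGB(19, 58, 102)


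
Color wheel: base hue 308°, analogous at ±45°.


Base hue: 308°
Left analog: (308 - 45) mod 360 = 263°
Right analog: (308 + 45) mod 360 = 353°
Analogous hues = 263° and 353°


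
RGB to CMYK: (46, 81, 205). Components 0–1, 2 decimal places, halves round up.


R'=46/255≈0.1804, G'=81/255≈0.3176, B'=205/255≈0.8039
K = 1 - max(R',G',B') = 1 - 205/255 = 50/255 = 0.19607… → 0.20
(1-R'-K)/(1-K) simplifies to (max-R)/max with max = 205:
C = (205-46)/205 = 159/205 = 0.77560… → 0.78
M = (205-81)/205 = 124/205 = 0.60487… → 0.60
Y = (205-205)/205 = 0/205 = 0 → 0.00
= CMYK(0.78, 0.60, 0.00, 0.20)


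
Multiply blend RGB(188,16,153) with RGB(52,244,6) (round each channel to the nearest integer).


Multiply: C = A×B/255, rounded to nearest integer
R: 188×52/255 = 9776/255 ≈ 38.337 → 38
G: 16×244/255 = 3904/255 ≈ 15.310 → 15
B: 153×6/255 = 918/255 ≈ 3.600 → 4
= RGB(38, 15, 4)


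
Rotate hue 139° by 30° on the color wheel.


New hue = (H + rotation) mod 360
New hue = (139 + 30) mod 360
= 169 mod 360
= 169°


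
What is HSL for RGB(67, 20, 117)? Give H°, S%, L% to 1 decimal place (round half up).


Normalize: R'=67/255≈0.2627, G'=20/255≈0.0784, B'=117/255≈0.4588
Max=117/255, Min=20/255, Δ=Max-Min=97/255
L = (Max+Min)/2 = (117+20)/510 = 137/510 = 0.26862… → L = 26.9%
L ≤ 0.5 → S = Δ/(Max+Min) = 97/(117+20) = 97/137 = 0.70802… → S = 70.8%
(the 1/255 factors cancel in S and H, so raw channel differences can be used)
Max is B' → H = 60 × ((R-G)/Δ + 4) = 60 × ((67-20)/97 + 4)
  47/97 + 4 = 0.4845… + 4 = 4.4845…
  H = 60 × 4.4845… = 269.072…° → H = 269.1°
= HSL(269.1°, 70.8%, 26.9%)


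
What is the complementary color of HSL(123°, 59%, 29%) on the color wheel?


Complement = opposite side of color wheel = hue + 180°
H' = (123 + 180) mod 360 = 303°
S and L unchanged.
= HSL(303°, 59%, 29%)


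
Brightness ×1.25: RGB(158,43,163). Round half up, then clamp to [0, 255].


Multiply each channel by 1.25, round half up, clamp to [0, 255]
R: 158×1.25 = 197.5 → round → 198
G: 43×1.25 = 53.75 → round → 54
B: 163×1.25 = 203.75 → round → 204
= RGB(198, 54, 204)


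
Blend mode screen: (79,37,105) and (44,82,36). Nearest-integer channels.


Screen: C = 255 - (255-A)×(255-B)/255, rounded to nearest integer
R: 255 - (255-79)×(255-44)/255 = 255 - 37136/255 ≈ 255 - 145.631 = 109.369 → 109
G: 255 - (255-37)×(255-82)/255 = 255 - 37714/255 ≈ 255 - 147.898 = 107.102 → 107
B: 255 - (255-105)×(255-36)/255 = 255 - 32850/255 ≈ 255 - 128.824 = 126.176 → 126
= RGB(109, 107, 126)


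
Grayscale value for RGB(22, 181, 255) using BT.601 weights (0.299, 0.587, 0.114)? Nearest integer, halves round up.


Gray = 0.299×R + 0.587×G + 0.114×B
Gray = 0.299×22 + 0.587×181 + 0.114×255
Gray = 6.578 + 106.247 + 29.070
Gray = 141.895 → round half up → 142
Gray = 142


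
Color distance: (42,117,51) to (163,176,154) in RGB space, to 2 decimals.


d = √[(R₁-R₂)² + (G₁-G₂)² + (B₁-B₂)²]
d = √[(42-163)² + (117-176)² + (51-154)²]
d = √[14641 + 3481 + 10609]
d = √28731
d ≈ 169.50


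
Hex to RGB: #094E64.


09 → 9 (R)
4E → 78 (G)
64 → 100 (B)
= RGB(9, 78, 100)


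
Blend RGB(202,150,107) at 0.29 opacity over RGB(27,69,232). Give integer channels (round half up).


C = α×F + (1-α)×B, with 1-α = 0.71
R: 0.29×202 + 0.71×27 = 58.58 + 19.17 = 77.75 → 78
G: 0.29×150 + 0.71×69 = 43.50 + 48.99 = 92.49 → 92
B: 0.29×107 + 0.71×232 = 31.03 + 164.72 = 195.75 → 196
= RGB(78, 92, 196)


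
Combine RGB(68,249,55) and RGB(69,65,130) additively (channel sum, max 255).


Additive: each channel = min(255, C₁+C₂)
R: 68+69 = 137 → 137
G: 249+65 = 314 → 255
B: 55+130 = 185 → 185
= RGB(137, 255, 185)


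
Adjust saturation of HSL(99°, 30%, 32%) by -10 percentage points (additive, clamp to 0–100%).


Original S = 30%
Adjustment = -10 percentage points
New S = 30 + (-10) = 20
Clamp to [0, 100] → 20
= HSL(99°, 20%, 32%)


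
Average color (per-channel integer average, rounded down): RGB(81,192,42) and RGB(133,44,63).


Midpoint: each channel = ⌊(C₁+C₂)/2⌋
R: ⌊(81+133)/2⌋ = 107
G: ⌊(192+44)/2⌋ = 118
B: ⌊(42+63)/2⌋ = 52
= RGB(107, 118, 52)


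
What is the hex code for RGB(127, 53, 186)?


R = 127 → 7F (hex)
G = 53 → 35 (hex)
B = 186 → BA (hex)
Hex = #7F35BA


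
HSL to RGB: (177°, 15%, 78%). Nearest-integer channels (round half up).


H=177°, S=0.15, L=0.78
C = (1-|2L-1|)×S = (1-|0.56|)×0.15 = 0.066
H' = H/60 = 177/60 ≈ 2.9500; X = C×(1-|H' mod 2 - 1|) = 0.0627
m = L - C/2 = 0.78 - 0.033 = 0.747
Sector ⌊H'⌋ = 2 → (R',G',B') = (0.0, 0.066, 0.0627)
RGB = ((R'+m)×255, (G'+m)×255, (B'+m)×255) = (190.485, 207.315, 206.4735)
Round half up → RGB(190, 207, 206)


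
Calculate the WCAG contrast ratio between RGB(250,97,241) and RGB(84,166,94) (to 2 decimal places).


Linearize each sRGB channel c=v/255: c/12.92 if c ≤ 0.04045 else ((c+0.055)/1.055)^2.4
L = 0.2126×R_lin + 0.7152×G_lin + 0.0722×B_lin
Color 1 (250,97,241):
  R=250: 250/255≈0.9804 > 0.04045 → ((0.9804+0.055)/1.055)^2.4 ≈ 0.95597
  G=97: 97/255≈0.3804 > 0.04045 → ((0.3804+0.055)/1.055)^2.4 ≈ 0.11954
  B=241: 241/255≈0.9451 > 0.04045 → ((0.9451+0.055)/1.055)^2.4 ≈ 0.87962
  L1 = 0.2126×0.95597 + 0.7152×0.11954 + 0.0722×0.87962 ≈ 0.35224
Color 2 (84,166,94):
  R=84: 84/255≈0.3294 > 0.04045 → ((0.3294+0.055)/1.055)^2.4 ≈ 0.08866
  G=166: 166/255≈0.6510 > 0.04045 → ((0.6510+0.055)/1.055)^2.4 ≈ 0.38133
  B=94: 94/255≈0.3686 > 0.04045 → ((0.3686+0.055)/1.055)^2.4 ≈ 0.11193
  L2 = 0.2126×0.08866 + 0.7152×0.38133 + 0.0722×0.11193 ≈ 0.29965
Lighter = 0.35224, Darker = 0.29965
Ratio = (L_lighter + 0.05) / (L_darker + 0.05)
Ratio = (0.35224 + 0.05) / (0.29965 + 0.05) = 0.40224 / 0.34965 ≈ 1.1504
Ratio ≈ 1.15:1


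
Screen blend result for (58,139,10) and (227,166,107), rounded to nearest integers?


Screen: C = 255 - (255-A)×(255-B)/255, rounded to nearest integer
R: 255 - (255-58)×(255-227)/255 = 255 - 5516/255 ≈ 255 - 21.631 = 233.369 → 233
G: 255 - (255-139)×(255-166)/255 = 255 - 10324/255 ≈ 255 - 40.486 = 214.514 → 215
B: 255 - (255-10)×(255-107)/255 = 255 - 36260/255 ≈ 255 - 142.196 = 112.804 → 113
= RGB(233, 215, 113)


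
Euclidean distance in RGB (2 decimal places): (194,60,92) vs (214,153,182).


d = √[(R₁-R₂)² + (G₁-G₂)² + (B₁-B₂)²]
d = √[(194-214)² + (60-153)² + (92-182)²]
d = √[400 + 8649 + 8100]
d = √17149
d ≈ 130.95


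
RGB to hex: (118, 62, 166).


R = 118 → 76 (hex)
G = 62 → 3E (hex)
B = 166 → A6 (hex)
Hex = #763EA6


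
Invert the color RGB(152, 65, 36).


Invert: (255-R, 255-G, 255-B)
R: 255-152 = 103
G: 255-65 = 190
B: 255-36 = 219
= RGB(103, 190, 219)


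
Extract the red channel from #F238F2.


Color: #F238F2
R = F2 = 242
G = 38 = 56
B = F2 = 242
Red = 242


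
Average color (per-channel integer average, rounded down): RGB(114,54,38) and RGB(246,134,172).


Midpoint: each channel = ⌊(C₁+C₂)/2⌋
R: ⌊(114+246)/2⌋ = 180
G: ⌊(54+134)/2⌋ = 94
B: ⌊(38+172)/2⌋ = 105
= RGB(180, 94, 105)


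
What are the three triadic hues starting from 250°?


Triadic: equally spaced at 120° intervals
H1 = 250°
H2 = (250 + 120) mod 360 = 10°
H3 = (250 + 240) mod 360 = 130°
Triadic = 250°, 10°, 130°


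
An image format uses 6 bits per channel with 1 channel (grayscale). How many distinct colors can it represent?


Total bits = 6 bits/channel × 1 channels = 6 bits
Distinct colors = 2^6
= 64 colors


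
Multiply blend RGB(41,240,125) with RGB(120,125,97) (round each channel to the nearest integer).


Multiply: C = A×B/255, rounded to nearest integer
R: 41×120/255 = 4920/255 ≈ 19.294 → 19
G: 240×125/255 = 30000/255 ≈ 117.647 → 118
B: 125×97/255 = 12125/255 ≈ 47.549 → 48
= RGB(19, 118, 48)


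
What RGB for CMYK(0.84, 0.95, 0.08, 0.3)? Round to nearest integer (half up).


R = 255 × (1-C) × (1-K) = 255 × 0.16 × 0.70 = 28.56 → 29
G = 255 × (1-M) × (1-K) = 255 × 0.05 × 0.70 = 8.925 → 9
B = 255 × (1-Y) × (1-K) = 255 × 0.92 × 0.70 = 164.22 → 164
= RGB(29, 9, 164)


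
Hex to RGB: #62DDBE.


62 → 98 (R)
DD → 221 (G)
BE → 190 (B)
= RGB(98, 221, 190)


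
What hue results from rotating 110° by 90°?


New hue = (H + rotation) mod 360
New hue = (110 + 90) mod 360
= 200 mod 360
= 200°


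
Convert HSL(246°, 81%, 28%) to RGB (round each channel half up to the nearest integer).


H=246°, S=0.81, L=0.28
C = (1-|2L-1|)×S = (1-|-0.44|)×0.81 = 0.4536
H' = H/60 = 246/60 ≈ 4.1000; X = C×(1-|H' mod 2 - 1|) = 0.04536
m = L - C/2 = 0.28 - 0.2268 = 0.0532
Sector ⌊H'⌋ = 4 → (R',G',B') = (0.04536, 0.0, 0.4536)
RGB = ((R'+m)×255, (G'+m)×255, (B'+m)×255) = (25.1328, 13.566, 129.234)
Round half up → RGB(25, 14, 129)


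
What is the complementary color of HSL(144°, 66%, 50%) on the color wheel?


Complement = opposite side of color wheel = hue + 180°
H' = (144 + 180) mod 360 = 324°
S and L unchanged.
= HSL(324°, 66%, 50%)


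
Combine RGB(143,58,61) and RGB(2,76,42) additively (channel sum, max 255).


Additive: each channel = min(255, C₁+C₂)
R: 143+2 = 145 → 145
G: 58+76 = 134 → 134
B: 61+42 = 103 → 103
= RGB(145, 134, 103)


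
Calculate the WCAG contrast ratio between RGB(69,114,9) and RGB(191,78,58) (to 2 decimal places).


Linearize each sRGB channel c=v/255: c/12.92 if c ≤ 0.04045 else ((c+0.055)/1.055)^2.4
L = 0.2126×R_lin + 0.7152×G_lin + 0.0722×B_lin
Color 1 (69,114,9):
  R=69: 69/255≈0.2706 > 0.04045 → ((0.2706+0.055)/1.055)^2.4 ≈ 0.05951
  G=114: 114/255≈0.4471 > 0.04045 → ((0.4471+0.055)/1.055)^2.4 ≈ 0.16827
  B=9: 9/255≈0.0353 ≤ 0.04045 → 0.0353/12.92 ≈ 0.00273
  L1 = 0.2126×0.05951 + 0.7152×0.16827 + 0.0722×0.00273 ≈ 0.13320
Color 2 (191,78,58):
  R=191: 191/255≈0.7490 > 0.04045 → ((0.7490+0.055)/1.055)^2.4 ≈ 0.52100
  G=78: 78/255≈0.3059 > 0.04045 → ((0.3059+0.055)/1.055)^2.4 ≈ 0.07619
  B=58: 58/255≈0.2275 > 0.04045 → ((0.2275+0.055)/1.055)^2.4 ≈ 0.04231
  L2 = 0.2126×0.52100 + 0.7152×0.07619 + 0.0722×0.04231 ≈ 0.16831
Lighter = 0.16831, Darker = 0.13320
Ratio = (L_lighter + 0.05) / (L_darker + 0.05)
Ratio = (0.16831 + 0.05) / (0.13320 + 0.05) = 0.21831 / 0.18320 ≈ 1.1917
Ratio ≈ 1.19:1


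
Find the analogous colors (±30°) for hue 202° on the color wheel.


Base hue: 202°
Left analog: (202 - 30) mod 360 = 172°
Right analog: (202 + 30) mod 360 = 232°
Analogous hues = 172° and 232°


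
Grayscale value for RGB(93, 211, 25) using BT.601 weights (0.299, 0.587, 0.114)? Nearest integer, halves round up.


Gray = 0.299×R + 0.587×G + 0.114×B
Gray = 0.299×93 + 0.587×211 + 0.114×25
Gray = 27.807 + 123.857 + 2.850
Gray = 154.514 → round half up → 155
Gray = 155


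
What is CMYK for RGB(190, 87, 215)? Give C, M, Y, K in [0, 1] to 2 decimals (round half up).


R'=190/255≈0.7451, G'=87/255≈0.3412, B'=215/255≈0.8431
K = 1 - max(R',G',B') = 1 - 215/255 = 40/255 = 0.15686… → 0.16
(1-R'-K)/(1-K) simplifies to (max-R)/max with max = 215:
C = (215-190)/215 = 25/215 = 0.11627… → 0.12
M = (215-87)/215 = 128/215 = 0.59534… → 0.60
Y = (215-215)/215 = 0/215 = 0 → 0.00
= CMYK(0.12, 0.60, 0.00, 0.16)


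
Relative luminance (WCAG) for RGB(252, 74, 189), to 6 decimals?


Linearize each channel (sRGB transfer function): c = v/255; c_lin = c/12.92 if c ≤ 0.04045, else ((c+0.055)/1.055)^2.4
  R: 252/255 ≈ 0.988235 > 0.04045 → ((0.988235+0.055)/1.055)^2.4 ≈ 0.973445
  G: 74/255 ≈ 0.290196 > 0.04045 → ((0.290196+0.055)/1.055)^2.4 ≈ 0.068478
  B: 189/255 ≈ 0.741176 > 0.04045 → ((0.741176+0.055)/1.055)^2.4 ≈ 0.508881
R_lin = 0.973445, G_lin = 0.068478, B_lin = 0.508881
L = 0.2126×R + 0.7152×G + 0.0722×B
L = 0.2126×0.973445 + 0.7152×0.068478 + 0.0722×0.508881
L ≈ 0.292671


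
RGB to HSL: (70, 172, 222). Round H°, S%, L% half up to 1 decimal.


Normalize: R'=70/255≈0.2745, G'=172/255≈0.6745, B'=222/255≈0.8706
Max=222/255, Min=70/255, Δ=Max-Min=152/255
L = (Max+Min)/2 = (222+70)/510 = 292/510 = 0.57254… → L = 57.3%
L > 0.5 → S = Δ/(2-Max-Min) = 152/(510-222-70) = 152/218 = 0.69724… → S = 69.7%
(the 1/255 factors cancel in S and H, so raw channel differences can be used)
Max is B' → H = 60 × ((R-G)/Δ + 4) = 60 × ((70-172)/152 + 4)
  -102/152 + 4 = -0.6710… + 4 = 3.3289…
  H = 60 × 3.3289… = 199.736…° → H = 199.7°
= HSL(199.7°, 69.7%, 57.3%)


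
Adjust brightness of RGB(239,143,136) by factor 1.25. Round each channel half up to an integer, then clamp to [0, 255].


Multiply each channel by 1.25, round half up, clamp to [0, 255]
R: 239×1.25 = 298.75 → round → 299 → clamp → 255
G: 143×1.25 = 178.75 → round → 179
B: 136×1.25 = 170
= RGB(255, 179, 170)


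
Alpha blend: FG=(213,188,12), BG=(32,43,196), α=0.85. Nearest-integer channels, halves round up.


C = α×F + (1-α)×B, with 1-α = 0.15
R: 0.85×213 + 0.15×32 = 181.05 + 4.80 = 185.85 → 186
G: 0.85×188 + 0.15×43 = 159.80 + 6.45 = 166.25 → 166
B: 0.85×12 + 0.15×196 = 10.20 + 29.40 = 39.60 → 40
= RGB(186, 166, 40)


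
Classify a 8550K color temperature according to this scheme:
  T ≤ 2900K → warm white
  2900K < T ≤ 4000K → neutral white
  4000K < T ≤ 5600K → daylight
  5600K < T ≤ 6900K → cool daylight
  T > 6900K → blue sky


Temperature: 8550K
8550K > 6900K → blue sky
Classification: blue sky


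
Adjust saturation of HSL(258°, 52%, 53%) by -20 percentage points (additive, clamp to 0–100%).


Original S = 52%
Adjustment = -20 percentage points
New S = 52 + (-20) = 32
Clamp to [0, 100] → 32
= HSL(258°, 32%, 53%)


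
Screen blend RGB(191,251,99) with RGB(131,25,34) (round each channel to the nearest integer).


Screen: C = 255 - (255-A)×(255-B)/255, rounded to nearest integer
R: 255 - (255-191)×(255-131)/255 = 255 - 7936/255 ≈ 255 - 31.122 = 223.878 → 224
G: 255 - (255-251)×(255-25)/255 = 255 - 920/255 ≈ 255 - 3.608 = 251.392 → 251
B: 255 - (255-99)×(255-34)/255 = 255 - 34476/255 ≈ 255 - 135.200 = 119.800 → 120
= RGB(224, 251, 120)


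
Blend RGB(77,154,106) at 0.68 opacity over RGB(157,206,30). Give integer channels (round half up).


C = α×F + (1-α)×B, with 1-α = 0.32
R: 0.68×77 + 0.32×157 = 52.36 + 50.24 = 102.60 → 103
G: 0.68×154 + 0.32×206 = 104.72 + 65.92 = 170.64 → 171
B: 0.68×106 + 0.32×30 = 72.08 + 9.60 = 81.68 → 82
= RGB(103, 171, 82)


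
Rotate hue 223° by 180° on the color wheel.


New hue = (H + rotation) mod 360
New hue = (223 + 180) mod 360
= 403 mod 360
= 43°


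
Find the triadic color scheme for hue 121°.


Triadic: equally spaced at 120° intervals
H1 = 121°
H2 = (121 + 120) mod 360 = 241°
H3 = (121 + 240) mod 360 = 1°
Triadic = 121°, 241°, 1°


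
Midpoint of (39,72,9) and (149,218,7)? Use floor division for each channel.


Midpoint: each channel = ⌊(C₁+C₂)/2⌋
R: ⌊(39+149)/2⌋ = 94
G: ⌊(72+218)/2⌋ = 145
B: ⌊(9+7)/2⌋ = 8
= RGB(94, 145, 8)


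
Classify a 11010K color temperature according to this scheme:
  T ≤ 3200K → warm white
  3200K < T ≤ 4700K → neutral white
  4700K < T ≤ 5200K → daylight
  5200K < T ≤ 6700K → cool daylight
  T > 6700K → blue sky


Temperature: 11010K
11010K > 6700K → blue sky
Classification: blue sky


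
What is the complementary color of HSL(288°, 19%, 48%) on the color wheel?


Complement = opposite side of color wheel = hue + 180°
H' = (288 + 180) mod 360 = 108°
S and L unchanged.
= HSL(108°, 19%, 48%)


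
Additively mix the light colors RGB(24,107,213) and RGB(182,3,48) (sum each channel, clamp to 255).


Additive: each channel = min(255, C₁+C₂)
R: 24+182 = 206 → 206
G: 107+3 = 110 → 110
B: 213+48 = 261 → 255
= RGB(206, 110, 255)


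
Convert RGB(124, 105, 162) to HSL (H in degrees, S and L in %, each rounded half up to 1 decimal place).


Normalize: R'=124/255≈0.4863, G'=105/255≈0.4118, B'=162/255≈0.6353
Max=162/255, Min=105/255, Δ=Max-Min=57/255
L = (Max+Min)/2 = (162+105)/510 = 267/510 = 0.52352… → L = 52.4%
L > 0.5 → S = Δ/(2-Max-Min) = 57/(510-162-105) = 57/243 = 0.23456… → S = 23.5%
(the 1/255 factors cancel in S and H, so raw channel differences can be used)
Max is B' → H = 60 × ((R-G)/Δ + 4) = 60 × ((124-105)/57 + 4)
  19/57 + 4 = 0.3333… + 4 = 4.3333…
  H = 60 × 4.3333… = 260° → H = 260.0°
= HSL(260.0°, 23.5%, 52.4%)


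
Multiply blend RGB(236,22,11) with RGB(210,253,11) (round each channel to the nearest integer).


Multiply: C = A×B/255, rounded to nearest integer
R: 236×210/255 = 49560/255 ≈ 194.353 → 194
G: 22×253/255 = 5566/255 ≈ 21.827 → 22
B: 11×11/255 = 121/255 ≈ 0.475 → 0
= RGB(194, 22, 0)


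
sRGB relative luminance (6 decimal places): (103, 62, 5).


Linearize each channel (sRGB transfer function): c = v/255; c_lin = c/12.92 if c ≤ 0.04045, else ((c+0.055)/1.055)^2.4
  R: 103/255 ≈ 0.403922 > 0.04045 → ((0.403922+0.055)/1.055)^2.4 ≈ 0.135633
  G: 62/255 ≈ 0.243137 > 0.04045 → ((0.243137+0.055)/1.055)^2.4 ≈ 0.048172
  B: 5/255 ≈ 0.019608 ≤ 0.04045 → 0.019608/12.92 ≈ 0.001518
R_lin = 0.135633, G_lin = 0.048172, B_lin = 0.001518
L = 0.2126×R + 0.7152×G + 0.0722×B
L = 0.2126×0.135633 + 0.7152×0.048172 + 0.0722×0.001518
L ≈ 0.063398


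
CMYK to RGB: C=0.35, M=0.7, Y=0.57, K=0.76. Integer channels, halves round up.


R = 255 × (1-C) × (1-K) = 255 × 0.65 × 0.24 = 39.78 → 40
G = 255 × (1-M) × (1-K) = 255 × 0.30 × 0.24 = 18.36 → 18
B = 255 × (1-Y) × (1-K) = 255 × 0.43 × 0.24 = 26.316 → 26
= RGB(40, 18, 26)


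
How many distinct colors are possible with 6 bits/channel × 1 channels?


Total bits = 6 bits/channel × 1 channels = 6 bits
Distinct colors = 2^6
= 64 colors


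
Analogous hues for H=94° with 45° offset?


Base hue: 94°
Left analog: (94 - 45) mod 360 = 49°
Right analog: (94 + 45) mod 360 = 139°
Analogous hues = 49° and 139°


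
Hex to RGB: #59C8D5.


59 → 89 (R)
C8 → 200 (G)
D5 → 213 (B)
= RGB(89, 200, 213)


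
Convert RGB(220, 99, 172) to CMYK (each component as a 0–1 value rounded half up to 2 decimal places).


R'=220/255≈0.8627, G'=99/255≈0.3882, B'=172/255≈0.6745
K = 1 - max(R',G',B') = 1 - 220/255 = 35/255 = 0.13725… → 0.14
(1-R'-K)/(1-K) simplifies to (max-R)/max with max = 220:
C = (220-220)/220 = 0/220 = 0 → 0.00
M = (220-99)/220 = 121/220 = 0.55 → 0.55
Y = (220-172)/220 = 48/220 = 0.21818… → 0.22
= CMYK(0.00, 0.55, 0.22, 0.14)


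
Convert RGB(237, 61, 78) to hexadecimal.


R = 237 → ED (hex)
G = 61 → 3D (hex)
B = 78 → 4E (hex)
Hex = #ED3D4E


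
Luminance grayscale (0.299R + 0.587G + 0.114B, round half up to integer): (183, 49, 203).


Gray = 0.299×R + 0.587×G + 0.114×B
Gray = 0.299×183 + 0.587×49 + 0.114×203
Gray = 54.717 + 28.763 + 23.142
Gray = 106.622 → round half up → 107
Gray = 107


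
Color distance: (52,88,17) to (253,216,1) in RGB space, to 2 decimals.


d = √[(R₁-R₂)² + (G₁-G₂)² + (B₁-B₂)²]
d = √[(52-253)² + (88-216)² + (17-1)²]
d = √[40401 + 16384 + 256]
d = √57041
d ≈ 238.83


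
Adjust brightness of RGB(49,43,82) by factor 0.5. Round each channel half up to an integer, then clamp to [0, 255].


Multiply each channel by 0.5, round half up, clamp to [0, 255]
R: 49×0.5 = 24.5 → round → 25
G: 43×0.5 = 21.5 → round → 22
B: 82×0.5 = 41
= RGB(25, 22, 41)


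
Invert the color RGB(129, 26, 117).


Invert: (255-R, 255-G, 255-B)
R: 255-129 = 126
G: 255-26 = 229
B: 255-117 = 138
= RGB(126, 229, 138)


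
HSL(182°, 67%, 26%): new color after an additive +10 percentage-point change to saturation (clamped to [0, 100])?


Original S = 67%
Adjustment = +10 percentage points
New S = 67 + (10) = 77
Clamp to [0, 100] → 77
= HSL(182°, 77%, 26%)


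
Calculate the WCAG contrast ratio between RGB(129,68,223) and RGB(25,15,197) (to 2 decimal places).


Linearize each sRGB channel c=v/255: c/12.92 if c ≤ 0.04045 else ((c+0.055)/1.055)^2.4
L = 0.2126×R_lin + 0.7152×G_lin + 0.0722×B_lin
Color 1 (129,68,223):
  R=129: 129/255≈0.5059 > 0.04045 → ((0.5059+0.055)/1.055)^2.4 ≈ 0.21953
  G=68: 68/255≈0.2667 > 0.04045 → ((0.2667+0.055)/1.055)^2.4 ≈ 0.05781
  B=223: 223/255≈0.8745 > 0.04045 → ((0.8745+0.055)/1.055)^2.4 ≈ 0.73791
  L1 = 0.2126×0.21953 + 0.7152×0.05781 + 0.0722×0.73791 ≈ 0.14129
Color 2 (25,15,197):
  R=25: 25/255≈0.0980 > 0.04045 → ((0.0980+0.055)/1.055)^2.4 ≈ 0.00972
  G=15: 15/255≈0.0588 > 0.04045 → ((0.0588+0.055)/1.055)^2.4 ≈ 0.00478
  B=197: 197/255≈0.7725 > 0.04045 → ((0.7725+0.055)/1.055)^2.4 ≈ 0.55834
  L2 = 0.2126×0.00972 + 0.7152×0.00478 + 0.0722×0.55834 ≈ 0.04580
Lighter = 0.14129, Darker = 0.04580
Ratio = (L_lighter + 0.05) / (L_darker + 0.05)
Ratio = (0.14129 + 0.05) / (0.04580 + 0.05) = 0.19129 / 0.09580 ≈ 1.9969
Ratio ≈ 2.00:1


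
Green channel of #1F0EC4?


Color: #1F0EC4
R = 1F = 31
G = 0E = 14
B = C4 = 196
Green = 14


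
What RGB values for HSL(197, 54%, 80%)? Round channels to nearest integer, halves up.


H=197°, S=0.54, L=0.80
C = (1-|2L-1|)×S = (1-|0.60|)×0.54 = 0.216
H' = H/60 = 197/60 ≈ 3.2833; X = C×(1-|H' mod 2 - 1|) = 0.1548
m = L - C/2 = 0.80 - 0.108 = 0.692
Sector ⌊H'⌋ = 3 → (R',G',B') = (0.0, 0.1548, 0.216)
RGB = ((R'+m)×255, (G'+m)×255, (B'+m)×255) = (176.46, 215.934, 231.54)
Round half up → RGB(176, 216, 232)


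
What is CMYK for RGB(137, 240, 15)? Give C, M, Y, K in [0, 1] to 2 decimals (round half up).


R'=137/255≈0.5373, G'=240/255≈0.9412, B'=15/255≈0.0588
K = 1 - max(R',G',B') = 1 - 240/255 = 15/255 = 0.05882… → 0.06
(1-R'-K)/(1-K) simplifies to (max-R)/max with max = 240:
C = (240-137)/240 = 103/240 = 0.42916… → 0.43
M = (240-240)/240 = 0/240 = 0 → 0.00
Y = (240-15)/240 = 225/240 = 0.9375 → 0.94
= CMYK(0.43, 0.00, 0.94, 0.06)


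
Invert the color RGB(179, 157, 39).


Invert: (255-R, 255-G, 255-B)
R: 255-179 = 76
G: 255-157 = 98
B: 255-39 = 216
= RGB(76, 98, 216)


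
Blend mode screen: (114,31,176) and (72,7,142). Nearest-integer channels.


Screen: C = 255 - (255-A)×(255-B)/255, rounded to nearest integer
R: 255 - (255-114)×(255-72)/255 = 255 - 25803/255 ≈ 255 - 101.188 = 153.812 → 154
G: 255 - (255-31)×(255-7)/255 = 255 - 55552/255 ≈ 255 - 217.851 = 37.149 → 37
B: 255 - (255-176)×(255-142)/255 = 255 - 8927/255 ≈ 255 - 35.008 = 219.992 → 220
= RGB(154, 37, 220)


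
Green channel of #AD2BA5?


Color: #AD2BA5
R = AD = 173
G = 2B = 43
B = A5 = 165
Green = 43


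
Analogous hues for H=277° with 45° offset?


Base hue: 277°
Left analog: (277 - 45) mod 360 = 232°
Right analog: (277 + 45) mod 360 = 322°
Analogous hues = 232° and 322°


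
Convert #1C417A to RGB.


1C → 28 (R)
41 → 65 (G)
7A → 122 (B)
= RGB(28, 65, 122)


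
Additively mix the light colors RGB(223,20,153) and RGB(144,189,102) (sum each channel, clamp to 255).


Additive: each channel = min(255, C₁+C₂)
R: 223+144 = 367 → 255
G: 20+189 = 209 → 209
B: 153+102 = 255 → 255
= RGB(255, 209, 255)


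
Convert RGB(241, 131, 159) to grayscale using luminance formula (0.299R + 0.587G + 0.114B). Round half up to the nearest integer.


Gray = 0.299×R + 0.587×G + 0.114×B
Gray = 0.299×241 + 0.587×131 + 0.114×159
Gray = 72.059 + 76.897 + 18.126
Gray = 167.082 → round half up → 167
Gray = 167
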